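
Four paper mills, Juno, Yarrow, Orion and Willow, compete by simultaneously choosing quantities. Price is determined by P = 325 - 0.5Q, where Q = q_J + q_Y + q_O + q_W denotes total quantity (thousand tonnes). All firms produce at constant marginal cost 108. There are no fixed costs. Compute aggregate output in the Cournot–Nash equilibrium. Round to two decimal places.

347.20

A representative firm's profit is π_i = q_i(325 - 0.5Q) - 108q_i.
First-order condition (treating rivals' output as given): 217 - q_i - (1/2)·Σ_{j≠i} q_j = 0.
By symmetry each firm produces the same amount; substituting Σ_{j≠i} q_j = 3q_i yields q_i = 217/(5/2) = 434/5.
Total output Q = 434/5 + 434/5 + 434/5 + 434/5 = 1736/5.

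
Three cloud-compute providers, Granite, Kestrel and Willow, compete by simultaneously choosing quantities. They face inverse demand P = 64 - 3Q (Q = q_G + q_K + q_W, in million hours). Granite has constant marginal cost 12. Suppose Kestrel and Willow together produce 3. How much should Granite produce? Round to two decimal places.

7.17

With rivals' combined output fixed at 3, Granite's profit is π_G = (64 - 3·3 - 3q_G)q_G - (12q_G) = (55 - 3q_G)q_G - (12q_G).
∂π_G/∂q_G = 43 - 6q_G = 0, so q_G = 43/6.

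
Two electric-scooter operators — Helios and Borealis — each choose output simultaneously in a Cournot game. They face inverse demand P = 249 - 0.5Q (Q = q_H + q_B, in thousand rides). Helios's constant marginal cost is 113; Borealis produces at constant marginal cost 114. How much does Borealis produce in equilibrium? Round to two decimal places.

89.33

Helios's profit: π_H = (249 - 0.5Q)q_H - (113q_H). Setting ∂π_H/∂q_H = 0: 136 - q_H - (1/2)(q_B) = 0.
Borealis's first-order condition: 135 - q_B - (1/2)(q_H) = 0.
So q_H = (136 - (1/2)q_B) and q_B = (135 - (1/2)q_H).
Substituting one into the other gives q_H = 274/3 and q_B = 268/3.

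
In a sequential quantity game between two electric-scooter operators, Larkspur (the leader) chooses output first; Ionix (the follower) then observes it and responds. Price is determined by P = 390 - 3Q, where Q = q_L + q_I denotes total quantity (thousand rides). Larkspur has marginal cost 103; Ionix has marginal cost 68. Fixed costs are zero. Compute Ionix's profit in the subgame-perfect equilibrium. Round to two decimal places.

3201.33

The follower Ionix best-responds to any q_L: π_I = (390 - 3Q)q_I - 68q_I.
∂π_I/∂q_I = 322 - 3q_L - 6q_I = 0 gives the reaction function q_I = (322 - 3q_L)/6.
The leader anticipates this reaction. Substituting into P = 390 - 3Q gives P = 229 - (3/2)q_L, so π_L = (229 - (3/2)q_L)q_L - 103q_L.
Maximising: ∂π_L/∂q_L = 126 - 3q_L = 0, giving q_L = 42.
Then q_I = (322 - 3·42)/6 = 98/3.
Price P = 390 - 3·(224/3) = 166.
Ionix's profit: (166 - 68)·(98/3) = 3201.3333.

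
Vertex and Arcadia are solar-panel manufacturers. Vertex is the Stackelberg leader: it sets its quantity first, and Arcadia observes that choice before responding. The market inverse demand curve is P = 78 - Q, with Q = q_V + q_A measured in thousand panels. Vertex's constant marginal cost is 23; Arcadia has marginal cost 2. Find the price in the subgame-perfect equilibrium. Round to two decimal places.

31.50

Solve by backward induction. Given q_V, the follower Arcadia maximises π_A = (78 - q_V - q_A)q_A - 2q_A.
Setting the follower's marginal profit to zero, 76 - q_V - 2q_A = 0, i.e. q_A = (76 - q_V)/2.
Vertex substitutes q_A(q_V) into its own profit: π_V = q_V(78 - q_V - (76 - q_V)/2) - 23q_V = (40 - (1/2)q_V)q_V - 23q_V.
Maximising: ∂π_V/∂q_V = 17 - q_V = 0, giving q_V = 17.
Then q_A = (76 - 17)/2 = 59/2.
Total output Q = 93/2, so price P = 78 - 93/2 = 63/2.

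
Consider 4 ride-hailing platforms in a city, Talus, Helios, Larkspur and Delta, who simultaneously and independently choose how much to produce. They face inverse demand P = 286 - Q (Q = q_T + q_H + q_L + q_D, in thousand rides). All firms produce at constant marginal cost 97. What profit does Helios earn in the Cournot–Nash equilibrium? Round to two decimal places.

A representative firm's profit is π_i = q_i(286 - Q) - 97q_i.
Setting ∂π_i/∂q_i = 0 with rivals' quantities fixed: 189 - 2q_i - Σ_{j≠i} q_j = 0.
By symmetry each firm produces the same amount; substituting Σ_{j≠i} q_j = 3q_i yields q_i = 189/5.
Price P = 286 - 756/5 = 674/5.
Helios's profit: (674/5 - 97)·(189/5) = 1428.8400.

1428.84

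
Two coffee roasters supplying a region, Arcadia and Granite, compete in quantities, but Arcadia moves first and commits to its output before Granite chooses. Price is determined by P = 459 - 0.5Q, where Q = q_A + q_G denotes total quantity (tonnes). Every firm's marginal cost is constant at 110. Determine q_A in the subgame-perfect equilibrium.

349

The follower Granite best-responds to any q_A: π_G = (459 - 0.5Q)q_G - 110q_G.
Follower FOC: 349 - (1/2)q_A - q_G = 0, so q_G(q_A) = (349 - (1/2)q_A).
Arcadia substitutes q_G(q_A) into its own profit: π_A = q_A(459 - (1/2)q_A - (349 - (1/2)q_A)/2) - 110q_A = (569/2 - (1/4)q_A)q_A - 110q_A.
Leader FOC: 349/2 - (1/2)q_A = 0, so q_A = 349.
Then q_G = (349 - (1/2)·349) = 349/2.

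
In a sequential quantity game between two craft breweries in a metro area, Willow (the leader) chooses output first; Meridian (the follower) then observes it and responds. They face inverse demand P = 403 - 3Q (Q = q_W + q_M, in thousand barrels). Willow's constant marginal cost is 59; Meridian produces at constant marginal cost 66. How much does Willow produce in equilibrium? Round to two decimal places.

58.50

Solve by backward induction. Given q_W, the follower Meridian maximises π_M = (403 - 3q_W - 3q_M)q_M - 66q_M.
Setting the follower's marginal profit to zero, 337 - 3q_W - 6q_M = 0, i.e. q_M = (337 - 3q_W)/6.
Willow substitutes q_M(q_W) into its own profit: π_W = q_W(403 - 3q_W - (337 - 3q_W)/2) - 59q_W = (469/2 - (3/2)q_W)q_W - 59q_W.
Maximising: ∂π_W/∂q_W = 351/2 - 3q_W = 0, giving q_W = 117/2.
Then q_M = (337 - 3·(117/2))/6 = 323/12.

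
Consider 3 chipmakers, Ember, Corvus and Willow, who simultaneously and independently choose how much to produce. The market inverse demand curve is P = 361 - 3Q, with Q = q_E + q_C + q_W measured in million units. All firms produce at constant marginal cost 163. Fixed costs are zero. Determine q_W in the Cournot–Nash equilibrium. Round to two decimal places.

16.50

Each firm earns π_i = (361 - 3Q)q_i - 163q_i.
Setting ∂π_i/∂q_i = 0 with rivals' quantities fixed: 198 - 6q_i - 3·Σ_{j≠i} q_j = 0.
By symmetry each firm produces the same amount; substituting Σ_{j≠i} q_j = 2q_i yields q_i = 198/12 = 33/2.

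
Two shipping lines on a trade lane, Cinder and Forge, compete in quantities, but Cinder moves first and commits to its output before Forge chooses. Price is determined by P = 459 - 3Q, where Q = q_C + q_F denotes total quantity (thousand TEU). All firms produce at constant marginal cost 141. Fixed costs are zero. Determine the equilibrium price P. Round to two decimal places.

The follower Forge best-responds to any q_C: π_F = (459 - 3Q)q_F - 141q_F.
Setting the follower's marginal profit to zero, 318 - 3q_C - 6q_F = 0, i.e. q_F = (318 - 3q_C)/6.
Cinder substitutes q_F(q_C) into its own profit: π_C = q_C(459 - 3q_C - (318 - 3q_C)/2) - 141q_C = (300 - (3/2)q_C)q_C - 141q_C.
The leader's first-order condition 159 - 3q_C = 0 yields q_C = 53.
Then q_F = (318 - 3·53)/6 = 53/2.
Total output Q = 159/2, so price P = 459 - 3·(159/2) = 441/2.

220.50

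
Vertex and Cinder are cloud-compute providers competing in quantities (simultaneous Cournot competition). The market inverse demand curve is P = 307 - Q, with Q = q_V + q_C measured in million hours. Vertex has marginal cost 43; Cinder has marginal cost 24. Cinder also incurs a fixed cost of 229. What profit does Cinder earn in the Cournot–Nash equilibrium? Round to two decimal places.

Vertex's profit: π_V = (307 - Q)q_V - (43q_V). Setting ∂π_V/∂q_V = 0: 264 - 2q_V - (q_C) = 0.
Cinder's profit: π_C = (307 - Q)q_C - (24q_C). Setting ∂π_C/∂q_C = 0: 283 - 2q_C - (q_V) = 0.
Rearranging gives the reaction functions q_V = (264 - q_C)/2 and q_C = (283 - q_V)/2.
Solving the pair: q_V = 245/3, q_C = 302/3.
Price P = 307 - 547/3 = 374/3.
Cinder's profit: (374/3 - 24)·(302/3) - 229 = 9904.7778.

9904.78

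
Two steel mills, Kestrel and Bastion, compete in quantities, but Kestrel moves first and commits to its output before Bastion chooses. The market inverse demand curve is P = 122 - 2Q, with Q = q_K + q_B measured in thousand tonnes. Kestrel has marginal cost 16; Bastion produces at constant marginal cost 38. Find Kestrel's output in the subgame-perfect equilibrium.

32

The follower Bastion best-responds to any q_K: π_B = (122 - 2Q)q_B - 38q_B.
Follower FOC: 84 - 2q_K - 4q_B = 0, so q_B(q_K) = (84 - 2q_K)/4.
The leader anticipates this reaction. Substituting into P = 122 - 2Q gives P = 80 - q_K, so π_K = (80 - q_K)q_K - 16q_K.
Maximising: ∂π_K/∂q_K = 64 - 2q_K = 0, giving q_K = 32.
Then q_B = (84 - 2·32)/4 = 5.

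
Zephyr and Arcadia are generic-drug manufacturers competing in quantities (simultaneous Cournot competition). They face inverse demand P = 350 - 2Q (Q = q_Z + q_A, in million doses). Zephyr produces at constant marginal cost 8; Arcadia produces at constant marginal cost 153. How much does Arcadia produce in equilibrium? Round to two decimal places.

8.67

Zephyr's profit: π_Z = (350 - 2Q)q_Z - (8q_Z). Setting ∂π_Z/∂q_Z = 0: 342 - 4q_Z - 2(q_A) = 0.
Arcadia's first-order condition: 197 - 4q_A - 2(q_Z) = 0.
So q_Z = (342 - 2q_A)/4 and q_A = (197 - 2q_Z)/4.
Substituting one into the other gives q_Z = 487/6 and q_A = 26/3.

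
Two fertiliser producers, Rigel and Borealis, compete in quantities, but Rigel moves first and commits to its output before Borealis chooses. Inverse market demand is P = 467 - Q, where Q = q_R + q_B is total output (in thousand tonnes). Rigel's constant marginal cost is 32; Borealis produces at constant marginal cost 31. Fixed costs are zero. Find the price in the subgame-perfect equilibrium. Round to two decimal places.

The follower Borealis best-responds to any q_R: π_B = (467 - Q)q_B - 31q_B.
Setting the follower's marginal profit to zero, 436 - q_R - 2q_B = 0, i.e. q_B = (436 - q_R)/2.
Rigel substitutes q_B(q_R) into its own profit: π_R = q_R(467 - q_R - (436 - q_R)/2) - 32q_R = (249 - (1/2)q_R)q_R - 32q_R.
The leader's first-order condition 217 - q_R = 0 yields q_R = 217.
Then q_B = (436 - 217)/2 = 219/2.
Total output Q = 653/2, so price P = 467 - 653/2 = 281/2.

140.50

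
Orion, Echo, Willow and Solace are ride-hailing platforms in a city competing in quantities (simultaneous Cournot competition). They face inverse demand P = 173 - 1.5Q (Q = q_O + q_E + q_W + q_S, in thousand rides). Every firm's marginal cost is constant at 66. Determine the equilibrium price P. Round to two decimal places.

A representative firm's profit is π_i = q_i(173 - 1.5Q) - 66q_i.
Setting ∂π_i/∂q_i = 0 with rivals' quantities fixed: 107 - 3q_i - (3/2)·Σ_{j≠i} q_j = 0.
With identical firms every q_j equals q_i, so Σ_{j≠i} q_j = 3q_i and 107 = (15/2)q_i, giving q_i = 214/15.
Total output Q = 856/15, so price P = 173 - (3/2)·(856/15) = 437/5.

87.40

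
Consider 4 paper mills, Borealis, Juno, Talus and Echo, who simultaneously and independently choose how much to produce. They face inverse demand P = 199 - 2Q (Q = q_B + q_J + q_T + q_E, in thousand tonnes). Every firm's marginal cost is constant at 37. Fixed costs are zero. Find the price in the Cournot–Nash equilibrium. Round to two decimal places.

69.40

Each firm earns π_i = (199 - 2Q)q_i - 37q_i.
First-order condition (treating rivals' output as given): 162 - 4q_i - 2·Σ_{j≠i} q_j = 0.
By symmetry each firm produces the same amount; substituting Σ_{j≠i} q_j = 3q_i yields q_i = 162/10 = 81/5.
Total output Q = 324/5, so price P = 199 - 2·(324/5) = 347/5.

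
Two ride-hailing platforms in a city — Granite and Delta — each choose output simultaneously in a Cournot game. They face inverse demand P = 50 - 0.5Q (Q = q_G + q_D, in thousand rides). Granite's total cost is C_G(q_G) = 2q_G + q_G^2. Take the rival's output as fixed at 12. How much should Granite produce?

With the rival's output fixed at 12, Granite's profit is π_G = (50 - (1/2)·12 - (1/2)q_G)q_G - (2q_G + q_G²) = (44 - (1/2)q_G)q_G - (2q_G + q_G²).
∂π_G/∂q_G = 42 - 3q_G = 0, so q_G = 14.

14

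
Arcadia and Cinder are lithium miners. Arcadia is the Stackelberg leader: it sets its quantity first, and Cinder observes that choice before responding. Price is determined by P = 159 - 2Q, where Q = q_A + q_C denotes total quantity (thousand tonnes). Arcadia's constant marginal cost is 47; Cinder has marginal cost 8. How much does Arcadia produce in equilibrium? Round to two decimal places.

Solve by backward induction. Given q_A, the follower Cinder maximises π_C = (159 - 2q_A - 2q_C)q_C - 8q_C.
Follower FOC: 151 - 2q_A - 4q_C = 0, so q_C(q_A) = (151 - 2q_A)/4.
Arcadia substitutes q_C(q_A) into its own profit: π_A = q_A(159 - 2q_A - (151 - 2q_A)/2) - 47q_A = (167/2 - q_A)q_A - 47q_A.
Maximising: ∂π_A/∂q_A = 73/2 - 2q_A = 0, giving q_A = 73/4.
Then q_C = (151 - 2·(73/4))/4 = 229/8.

18.25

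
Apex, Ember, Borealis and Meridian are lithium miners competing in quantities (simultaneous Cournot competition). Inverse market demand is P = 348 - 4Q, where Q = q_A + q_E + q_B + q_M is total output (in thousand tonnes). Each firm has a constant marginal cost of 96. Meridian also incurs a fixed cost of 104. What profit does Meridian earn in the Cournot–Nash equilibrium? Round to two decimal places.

531.04

A representative firm's profit is π_i = q_i(348 - 4Q) - 96q_i.
Setting ∂π_i/∂q_i = 0 with rivals' quantities fixed: 252 - 8q_i - 4·Σ_{j≠i} q_j = 0.
With identical firms every q_j equals q_i, so Σ_{j≠i} q_j = 3q_i and 252 = 20q_i, giving q_i = 63/5.
Price P = 348 - 4·(252/5) = 732/5.
Meridian's profit: (732/5 - 96)·(63/5) - 104 = 531.0400.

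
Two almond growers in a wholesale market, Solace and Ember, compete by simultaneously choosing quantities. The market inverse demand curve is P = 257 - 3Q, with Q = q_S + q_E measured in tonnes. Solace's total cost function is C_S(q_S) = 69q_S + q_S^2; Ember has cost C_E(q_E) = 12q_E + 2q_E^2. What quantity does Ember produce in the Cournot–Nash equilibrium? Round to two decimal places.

Solace's profit: π_S = (257 - 3Q)q_S - (69q_S + q_S²). Setting ∂π_S/∂q_S = 0: 188 - 8q_S - 3(q_E) = 0.
Ember's first-order condition: 245 - 10q_E - 3(q_S) = 0.
Best responses: q_S = (188 - 3q_E)/8, q_E = (245 - 3q_S)/10.
Substituting one into the other gives q_S = 1145/71 and q_E = 1396/71.

19.66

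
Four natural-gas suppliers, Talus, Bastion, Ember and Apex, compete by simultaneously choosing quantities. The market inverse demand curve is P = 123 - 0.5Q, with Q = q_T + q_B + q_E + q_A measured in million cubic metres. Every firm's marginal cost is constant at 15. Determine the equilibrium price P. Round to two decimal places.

Each firm earns π_i = (123 - 0.5Q)q_i - 15q_i.
Setting ∂π_i/∂q_i = 0 with rivals' quantities fixed: 108 - q_i - (1/2)·Σ_{j≠i} q_j = 0.
By symmetry each firm produces the same amount; substituting Σ_{j≠i} q_j = 3q_i yields q_i = 108/(5/2) = 216/5.
Total output Q = 864/5, so price P = 123 - (1/2)·(864/5) = 183/5.

36.60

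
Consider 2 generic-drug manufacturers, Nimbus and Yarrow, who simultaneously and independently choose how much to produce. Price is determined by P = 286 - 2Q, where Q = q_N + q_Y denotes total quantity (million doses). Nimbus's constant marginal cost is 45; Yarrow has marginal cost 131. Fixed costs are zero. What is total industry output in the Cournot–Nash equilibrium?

66

Nimbus's profit: π_N = (286 - 2Q)q_N - (45q_N). Setting ∂π_N/∂q_N = 0: 241 - 4q_N - 2(q_Y) = 0.
Yarrow's first-order condition: 155 - 4q_Y - 2(q_N) = 0.
Rearranging gives the reaction functions q_N = (241 - 2q_Y)/4 and q_Y = (155 - 2q_N)/4.
Solving the pair: q_N = 109/2, q_Y = 23/2.
Total output Q = 109/2 + 23/2 = 66.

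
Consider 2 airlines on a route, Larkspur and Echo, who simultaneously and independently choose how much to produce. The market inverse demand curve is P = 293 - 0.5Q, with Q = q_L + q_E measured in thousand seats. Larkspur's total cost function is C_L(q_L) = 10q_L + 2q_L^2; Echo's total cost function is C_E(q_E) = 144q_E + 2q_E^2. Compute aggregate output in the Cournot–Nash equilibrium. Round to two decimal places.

78.55

Larkspur's profit: π_L = (293 - 0.5Q)q_L - (10q_L + 2q_L²). Setting ∂π_L/∂q_L = 0: 283 - 5q_L - (1/2)(q_E) = 0.
Echo's profit: π_E = (293 - 0.5Q)q_E - (144q_E + 2q_E²). Setting ∂π_E/∂q_E = 0: 149 - 5q_E - (1/2)(q_L) = 0.
Best responses: q_L = (283 - (1/2)q_E)/5, q_E = (149 - (1/2)q_L)/5.
Substituting one into the other gives q_L = 54.1616 and q_E = 24.3838.
Total output Q = 54.1616 + 24.3838 = 864/11.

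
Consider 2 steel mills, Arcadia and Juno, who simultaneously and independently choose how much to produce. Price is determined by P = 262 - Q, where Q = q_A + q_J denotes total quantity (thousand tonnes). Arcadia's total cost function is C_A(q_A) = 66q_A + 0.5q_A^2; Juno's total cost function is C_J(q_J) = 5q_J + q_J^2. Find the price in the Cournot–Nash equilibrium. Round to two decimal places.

Arcadia's profit: π_A = (262 - Q)q_A - (66q_A + (1/2)q_A²). Setting ∂π_A/∂q_A = 0: 196 - 3q_A - (q_J) = 0.
Juno's first-order condition: 257 - 4q_J - (q_A) = 0.
Rearranging gives the reaction functions q_A = (196 - q_J)/3 and q_J = (257 - q_A)/4.
Solving the pair: q_A = 527/11, q_J = 575/11.
Total output Q = 1102/11, so price P = 262 - 1102/11 = 1780/11.

161.82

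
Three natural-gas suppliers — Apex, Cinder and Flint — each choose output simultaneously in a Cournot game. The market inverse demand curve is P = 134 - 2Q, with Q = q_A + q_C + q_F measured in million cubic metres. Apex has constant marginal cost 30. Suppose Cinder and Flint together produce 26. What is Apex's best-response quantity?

13

With rivals' combined output fixed at 26, Apex's profit is π_A = (134 - 2·26 - 2q_A)q_A - (30q_A) = (82 - 2q_A)q_A - (30q_A).
∂π_A/∂q_A = 52 - 4q_A = 0, so q_A = 13.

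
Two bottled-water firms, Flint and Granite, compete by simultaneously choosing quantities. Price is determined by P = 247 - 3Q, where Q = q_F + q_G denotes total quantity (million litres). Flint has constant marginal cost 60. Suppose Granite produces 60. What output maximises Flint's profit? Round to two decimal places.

With the rival's output fixed at 60, Flint's profit is π_F = (247 - 3·60 - 3q_F)q_F - (60q_F) = (67 - 3q_F)q_F - (60q_F).
∂π_F/∂q_F = 7 - 6q_F = 0, so q_F = 7/6.

1.17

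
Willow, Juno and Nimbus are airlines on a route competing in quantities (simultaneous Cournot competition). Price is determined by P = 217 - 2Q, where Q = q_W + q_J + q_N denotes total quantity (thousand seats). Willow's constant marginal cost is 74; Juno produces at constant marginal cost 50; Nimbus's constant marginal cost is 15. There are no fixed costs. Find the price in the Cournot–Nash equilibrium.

Willow's profit: π_W = (217 - 2Q)q_W - (74q_W). Setting ∂π_W/∂q_W = 0: 143 - 4q_W - 2(q_J + q_N) = 0.
Juno's first-order condition: 167 - 4q_J - 2(q_W + q_N) = 0.
Nimbus's first-order condition: 202 - 4q_N - 2(q_W + q_J) = 0.
Summing all 3 equations gives 512 − 8Q = 0, hence Q = 64.
Back-substituting: q_W = (143 − 128)/2 = 15/2, q_J = (167 − 128)/2 = 39/2, q_N = (202 − 128)/2 = 37.
Total output Q = 64, so price P = 217 - 2·64 = 89.

89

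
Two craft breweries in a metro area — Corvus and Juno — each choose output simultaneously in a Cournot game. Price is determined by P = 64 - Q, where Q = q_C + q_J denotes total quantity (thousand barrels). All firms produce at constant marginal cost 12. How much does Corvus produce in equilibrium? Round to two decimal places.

Each firm earns π_i = (64 - Q)q_i - 12q_i.
Setting ∂π_i/∂q_i = 0 with rivals' quantities fixed: 52 - 2q_i - q_j = 0.
With identical firms every q_j equals q_i, so q_j = q_i and 52 = 3q_i, giving q_i = 52/3.

17.33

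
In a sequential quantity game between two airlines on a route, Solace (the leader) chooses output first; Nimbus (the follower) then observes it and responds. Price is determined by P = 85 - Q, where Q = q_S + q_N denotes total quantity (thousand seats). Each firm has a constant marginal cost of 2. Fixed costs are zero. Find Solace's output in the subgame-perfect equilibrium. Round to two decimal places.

The follower Nimbus best-responds to any q_S: π_N = (85 - Q)q_N - 2q_N.
∂π_N/∂q_N = 83 - q_S - 2q_N = 0 gives the reaction function q_N = (83 - q_S)/2.
The leader anticipates this reaction. Substituting into P = 85 - Q gives P = 87/2 - (1/2)q_S, so π_S = (87/2 - (1/2)q_S)q_S - 2q_S.
Leader FOC: 83/2 - q_S = 0, so q_S = 83/2.
Then q_N = (83 - 83/2)/2 = 83/4.

41.50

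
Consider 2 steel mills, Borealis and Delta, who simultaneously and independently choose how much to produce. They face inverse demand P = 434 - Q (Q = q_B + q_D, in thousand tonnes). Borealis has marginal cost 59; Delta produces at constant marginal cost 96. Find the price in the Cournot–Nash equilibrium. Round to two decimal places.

Borealis's profit: π_B = (434 - Q)q_B - (59q_B). Setting ∂π_B/∂q_B = 0: 375 - 2q_B - (q_D) = 0.
Delta's first-order condition: 338 - 2q_D - (q_B) = 0.
Rearranging gives the reaction functions q_B = (375 - q_D)/2 and q_D = (338 - q_B)/2.
Solving the pair: q_B = 412/3, q_D = 301/3.
Total output Q = 713/3, so price P = 434 - 713/3 = 589/3.

196.33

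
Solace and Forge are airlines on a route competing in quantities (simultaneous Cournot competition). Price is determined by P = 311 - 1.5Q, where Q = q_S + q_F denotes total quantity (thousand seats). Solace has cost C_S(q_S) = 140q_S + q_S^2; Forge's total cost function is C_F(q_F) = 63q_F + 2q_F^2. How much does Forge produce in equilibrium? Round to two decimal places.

Solace's profit: π_S = (311 - 1.5Q)q_S - (140q_S + q_S²). Setting ∂π_S/∂q_S = 0: 171 - 5q_S - (3/2)(q_F) = 0.
Forge's first-order condition: 248 - 7q_F - (3/2)(q_S) = 0.
Rearranging gives the reaction functions q_S = (171 - (3/2)q_F)/5 and q_F = (248 - (3/2)q_S)/7.
Substituting one into the other gives q_S = 25.1908 and q_F = 30.0305.

30.03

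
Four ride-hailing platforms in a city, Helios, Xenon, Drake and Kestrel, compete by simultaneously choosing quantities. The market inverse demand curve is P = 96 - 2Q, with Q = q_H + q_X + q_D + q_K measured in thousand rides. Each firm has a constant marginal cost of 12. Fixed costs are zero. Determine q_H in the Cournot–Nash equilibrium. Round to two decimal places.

A representative firm's profit is π_i = q_i(96 - 2Q) - 12q_i.
First-order condition (treating rivals' output as given): 84 - 4q_i - 2·Σ_{j≠i} q_j = 0.
With identical firms every q_j equals q_i, so Σ_{j≠i} q_j = 3q_i and 84 = 10q_i, giving q_i = 42/5.

8.40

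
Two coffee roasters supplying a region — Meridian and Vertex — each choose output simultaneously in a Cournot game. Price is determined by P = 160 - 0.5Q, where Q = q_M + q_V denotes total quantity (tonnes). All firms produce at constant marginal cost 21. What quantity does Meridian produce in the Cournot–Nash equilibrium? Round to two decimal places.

92.67

A representative firm's profit is π_i = q_i(160 - 0.5Q) - 21q_i.
First-order condition (treating rivals' output as given): 139 - q_i - (1/2)q_j = 0.
With identical firms every q_j equals q_i, so q_j = q_i and 139 = (3/2)q_i, giving q_i = 278/3.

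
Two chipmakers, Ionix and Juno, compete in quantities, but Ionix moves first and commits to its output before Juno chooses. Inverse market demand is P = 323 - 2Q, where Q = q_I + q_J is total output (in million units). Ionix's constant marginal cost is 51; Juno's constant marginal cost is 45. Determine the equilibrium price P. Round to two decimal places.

Solve by backward induction. Given q_I, the follower Juno maximises π_J = (323 - 2q_I - 2q_J)q_J - 45q_J.
Follower FOC: 278 - 2q_I - 4q_J = 0, so q_J(q_I) = (278 - 2q_I)/4.
The leader anticipates this reaction. Substituting into P = 323 - 2Q gives P = 184 - q_I, so π_I = (184 - q_I)q_I - 51q_I.
The leader's first-order condition 133 - 2q_I = 0 yields q_I = 133/2.
Then q_J = (278 - 2·(133/2))/4 = 145/4.
Total output Q = 411/4, so price P = 323 - 2·(411/4) = 235/2.

117.50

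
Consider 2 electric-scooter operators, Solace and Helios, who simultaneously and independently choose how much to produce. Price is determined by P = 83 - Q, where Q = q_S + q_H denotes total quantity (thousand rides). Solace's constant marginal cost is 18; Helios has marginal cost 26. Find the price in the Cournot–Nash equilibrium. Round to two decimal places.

Solace's profit: π_S = (83 - Q)q_S - (18q_S). Setting ∂π_S/∂q_S = 0: 65 - 2q_S - (q_H) = 0.
Helios's first-order condition: 57 - 2q_H - (q_S) = 0.
So q_S = (65 - q_H)/2 and q_H = (57 - q_S)/2.
Solving the pair: q_S = 73/3, q_H = 49/3.
Total output Q = 122/3, so price P = 83 - 122/3 = 127/3.

42.33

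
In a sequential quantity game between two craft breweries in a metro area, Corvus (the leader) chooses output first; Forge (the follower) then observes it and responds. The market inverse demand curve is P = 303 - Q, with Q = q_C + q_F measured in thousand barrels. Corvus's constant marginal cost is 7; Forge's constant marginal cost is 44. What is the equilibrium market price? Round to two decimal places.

90.25

Solve by backward induction. Given q_C, the follower Forge maximises π_F = (303 - q_C - q_F)q_F - 44q_F.
∂π_F/∂q_F = 259 - q_C - 2q_F = 0 gives the reaction function q_F = (259 - q_C)/2.
The leader anticipates this reaction. Substituting into P = 303 - Q gives P = 347/2 - (1/2)q_C, so π_C = (347/2 - (1/2)q_C)q_C - 7q_C.
The leader's first-order condition 333/2 - q_C = 0 yields q_C = 333/2.
Then q_F = (259 - 333/2)/2 = 185/4.
Total output Q = 851/4, so price P = 303 - 851/4 = 361/4.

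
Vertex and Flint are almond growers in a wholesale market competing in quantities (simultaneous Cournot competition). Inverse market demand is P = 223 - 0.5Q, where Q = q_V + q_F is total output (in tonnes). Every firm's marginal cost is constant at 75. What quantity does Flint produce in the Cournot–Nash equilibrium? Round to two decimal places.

98.67

Each firm earns π_i = (223 - 0.5Q)q_i - 75q_i.
First-order condition (treating rivals' output as given): 148 - q_i - (1/2)q_j = 0.
By symmetry each firm produces the same amount; substituting q_j = q_i yields q_i = 148/(3/2) = 296/3.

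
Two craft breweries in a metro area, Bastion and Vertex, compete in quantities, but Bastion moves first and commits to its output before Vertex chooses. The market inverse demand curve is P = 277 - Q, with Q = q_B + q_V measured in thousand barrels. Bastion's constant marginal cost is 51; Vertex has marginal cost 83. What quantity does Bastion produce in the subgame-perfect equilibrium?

129

Solve by backward induction. Given q_B, the follower Vertex maximises π_V = (277 - q_B - q_V)q_V - 83q_V.
Setting the follower's marginal profit to zero, 194 - q_B - 2q_V = 0, i.e. q_V = (194 - q_B)/2.
Bastion substitutes q_V(q_B) into its own profit: π_B = q_B(277 - q_B - (194 - q_B)/2) - 51q_B = (180 - (1/2)q_B)q_B - 51q_B.
The leader's first-order condition 129 - q_B = 0 yields q_B = 129.
Then q_V = (194 - 129)/2 = 65/2.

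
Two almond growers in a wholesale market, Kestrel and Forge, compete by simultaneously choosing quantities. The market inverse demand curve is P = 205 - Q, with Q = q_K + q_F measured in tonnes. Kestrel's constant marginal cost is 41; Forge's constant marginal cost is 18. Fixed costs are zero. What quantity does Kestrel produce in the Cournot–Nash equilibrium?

47

Kestrel's profit: π_K = (205 - Q)q_K - (41q_K). Setting ∂π_K/∂q_K = 0: 164 - 2q_K - (q_F) = 0.
Forge's profit: π_F = (205 - Q)q_F - (18q_F). Setting ∂π_F/∂q_F = 0: 187 - 2q_F - (q_K) = 0.
Best responses: q_K = (164 - q_F)/2, q_F = (187 - q_K)/2.
Solving the pair: q_K = 47, q_F = 70.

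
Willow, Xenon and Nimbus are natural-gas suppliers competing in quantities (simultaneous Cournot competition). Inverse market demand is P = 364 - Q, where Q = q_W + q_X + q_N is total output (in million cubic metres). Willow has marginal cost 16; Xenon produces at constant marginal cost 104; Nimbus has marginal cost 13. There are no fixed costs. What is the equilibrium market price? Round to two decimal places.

Willow's profit: π_W = (364 - Q)q_W - (16q_W). Setting ∂π_W/∂q_W = 0: 348 - 2q_W - (q_X + q_N) = 0.
Xenon's first-order condition: 260 - 2q_X - (q_W + q_N) = 0.
Nimbus's profit: π_N = (364 - Q)q_N - (13q_N). Setting ∂π_N/∂q_N = 0: 351 - 2q_N - (q_W + q_X) = 0.
Adding the 3 first-order conditions: 959 − 4Q = 0, so Q = 959/4.
Back-substituting: q_W = (348 − 959/4) = 433/4, q_X = (260 − 959/4) = 81/4, q_N = (351 − 959/4) = 445/4.
Total output Q = 959/4, so price P = 364 - 959/4 = 497/4.

124.25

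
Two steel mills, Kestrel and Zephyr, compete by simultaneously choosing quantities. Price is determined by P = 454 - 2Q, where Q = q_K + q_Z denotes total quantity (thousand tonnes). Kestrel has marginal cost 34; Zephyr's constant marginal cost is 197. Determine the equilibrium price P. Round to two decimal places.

Kestrel's profit: π_K = (454 - 2Q)q_K - (34q_K). Setting ∂π_K/∂q_K = 0: 420 - 4q_K - 2(q_Z) = 0.
Zephyr's first-order condition: 257 - 4q_Z - 2(q_K) = 0.
Rearranging gives the reaction functions q_K = (420 - 2q_Z)/4 and q_Z = (257 - 2q_K)/4.
Substituting one into the other gives q_K = 583/6 and q_Z = 47/3.
Total output Q = 677/6, so price P = 454 - 2·(677/6) = 685/3.

228.33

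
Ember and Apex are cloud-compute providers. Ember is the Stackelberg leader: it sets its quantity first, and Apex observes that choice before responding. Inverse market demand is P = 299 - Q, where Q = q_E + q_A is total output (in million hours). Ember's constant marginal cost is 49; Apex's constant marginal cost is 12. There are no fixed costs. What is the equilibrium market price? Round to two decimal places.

102.25

The follower Apex best-responds to any q_E: π_A = (299 - Q)q_A - 12q_A.
∂π_A/∂q_A = 287 - q_E - 2q_A = 0 gives the reaction function q_A = (287 - q_E)/2.
The leader anticipates this reaction. Substituting into P = 299 - Q gives P = 311/2 - (1/2)q_E, so π_E = (311/2 - (1/2)q_E)q_E - 49q_E.
Leader FOC: 213/2 - q_E = 0, so q_E = 213/2.
Then q_A = (287 - 213/2)/2 = 361/4.
Total output Q = 787/4, so price P = 299 - 787/4 = 409/4.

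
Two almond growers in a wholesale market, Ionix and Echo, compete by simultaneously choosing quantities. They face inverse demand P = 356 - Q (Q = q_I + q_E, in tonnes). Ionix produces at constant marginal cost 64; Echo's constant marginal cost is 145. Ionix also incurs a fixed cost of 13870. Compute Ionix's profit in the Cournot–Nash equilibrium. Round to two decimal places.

Ionix's profit: π_I = (356 - Q)q_I - (64q_I). Setting ∂π_I/∂q_I = 0: 292 - 2q_I - (q_E) = 0.
Echo's profit: π_E = (356 - Q)q_E - (145q_E). Setting ∂π_E/∂q_E = 0: 211 - 2q_E - (q_I) = 0.
Rearranging gives the reaction functions q_I = (292 - q_E)/2 and q_E = (211 - q_I)/2.
Solving the pair: q_I = 373/3, q_E = 130/3.
Price P = 356 - 503/3 = 565/3.
Ionix's profit: (565/3 - 64)·(373/3) - 13870 = 1588.7778.

1588.78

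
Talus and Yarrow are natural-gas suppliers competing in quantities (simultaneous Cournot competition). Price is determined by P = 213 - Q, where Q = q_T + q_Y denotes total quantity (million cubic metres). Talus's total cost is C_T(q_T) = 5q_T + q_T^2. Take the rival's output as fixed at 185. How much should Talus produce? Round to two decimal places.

With the rival's output fixed at 185, Talus's profit is π_T = (213 - 185 - q_T)q_T - (5q_T + q_T²) = (28 - q_T)q_T - (5q_T + q_T²).
∂π_T/∂q_T = 23 - 4q_T = 0, so q_T = 23/4.

5.75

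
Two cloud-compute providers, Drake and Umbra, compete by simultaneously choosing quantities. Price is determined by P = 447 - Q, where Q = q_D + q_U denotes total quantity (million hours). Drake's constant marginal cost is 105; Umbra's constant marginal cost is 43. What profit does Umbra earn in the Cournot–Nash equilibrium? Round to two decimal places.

Drake's profit: π_D = (447 - Q)q_D - (105q_D). Setting ∂π_D/∂q_D = 0: 342 - 2q_D - (q_U) = 0.
Umbra's profit: π_U = (447 - Q)q_U - (43q_U). Setting ∂π_U/∂q_U = 0: 404 - 2q_U - (q_D) = 0.
Rearranging gives the reaction functions q_D = (342 - q_U)/2 and q_U = (404 - q_D)/2.
Substituting one into the other gives q_D = 280/3 and q_U = 466/3.
Price P = 447 - 746/3 = 595/3.
Umbra's profit: (595/3 - 43)·(466/3) = 24128.4444.

24128.44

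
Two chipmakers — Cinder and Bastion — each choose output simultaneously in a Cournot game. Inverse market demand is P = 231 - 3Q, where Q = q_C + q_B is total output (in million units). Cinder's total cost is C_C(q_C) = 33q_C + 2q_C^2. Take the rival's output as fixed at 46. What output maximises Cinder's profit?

With the rival's output fixed at 46, Cinder's profit is π_C = (231 - 3·46 - 3q_C)q_C - (33q_C + 2q_C²) = (93 - 3q_C)q_C - (33q_C + 2q_C²).
∂π_C/∂q_C = 60 - 10q_C = 0, so q_C = 6.

6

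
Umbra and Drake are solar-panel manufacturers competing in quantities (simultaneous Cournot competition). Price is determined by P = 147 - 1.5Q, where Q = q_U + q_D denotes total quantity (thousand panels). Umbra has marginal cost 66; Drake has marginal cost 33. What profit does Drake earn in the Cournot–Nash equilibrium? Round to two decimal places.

Umbra's profit: π_U = (147 - 1.5Q)q_U - (66q_U). Setting ∂π_U/∂q_U = 0: 81 - 3q_U - (3/2)(q_D) = 0.
Drake's profit: π_D = (147 - 1.5Q)q_D - (33q_D). Setting ∂π_D/∂q_D = 0: 114 - 3q_D - (3/2)(q_U) = 0.
So q_U = (81 - (3/2)q_D)/3 and q_D = (114 - (3/2)q_U)/3.
Solving the pair: q_U = 32/3, q_D = 98/3.
Price P = 147 - (3/2)·(130/3) = 82.
Drake's profit: (82 - 33)·(98/3) = 1600.6667.

1600.67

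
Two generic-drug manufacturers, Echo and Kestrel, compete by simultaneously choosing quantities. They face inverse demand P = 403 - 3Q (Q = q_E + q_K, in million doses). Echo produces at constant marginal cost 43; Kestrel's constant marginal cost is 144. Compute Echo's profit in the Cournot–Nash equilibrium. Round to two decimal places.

7871.15

Echo's profit: π_E = (403 - 3Q)q_E - (43q_E). Setting ∂π_E/∂q_E = 0: 360 - 6q_E - 3(q_K) = 0.
Kestrel's first-order condition: 259 - 6q_K - 3(q_E) = 0.
Rearranging gives the reaction functions q_E = (360 - 3q_K)/6 and q_K = (259 - 3q_E)/6.
Substituting one into the other gives q_E = 461/9 and q_K = 158/9.
Price P = 403 - 3·(619/9) = 590/3.
Echo's profit: (590/3 - 43)·(461/9) = 7871.1481.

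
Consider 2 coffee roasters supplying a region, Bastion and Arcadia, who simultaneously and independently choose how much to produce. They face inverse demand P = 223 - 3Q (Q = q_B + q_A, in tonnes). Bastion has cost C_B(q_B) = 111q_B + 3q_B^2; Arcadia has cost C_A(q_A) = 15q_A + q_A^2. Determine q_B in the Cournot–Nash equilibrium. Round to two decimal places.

3.13

Bastion's profit: π_B = (223 - 3Q)q_B - (111q_B + 3q_B²). Setting ∂π_B/∂q_B = 0: 112 - 12q_B - 3(q_A) = 0.
Arcadia's profit: π_A = (223 - 3Q)q_A - (15q_A + q_A²). Setting ∂π_A/∂q_A = 0: 208 - 8q_A - 3(q_B) = 0.
So q_B = (112 - 3q_A)/12 and q_A = (208 - 3q_B)/8.
Solving the pair: q_B = 272/87, q_A = 720/29.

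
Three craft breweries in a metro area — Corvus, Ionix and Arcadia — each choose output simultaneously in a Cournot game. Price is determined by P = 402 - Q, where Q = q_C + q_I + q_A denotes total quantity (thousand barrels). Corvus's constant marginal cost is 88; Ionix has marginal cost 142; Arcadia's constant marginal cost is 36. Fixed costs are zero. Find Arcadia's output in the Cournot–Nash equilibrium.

Corvus's profit: π_C = (402 - Q)q_C - (88q_C). Setting ∂π_C/∂q_C = 0: 314 - 2q_C - (q_I + q_A) = 0.
Ionix's profit: π_I = (402 - Q)q_I - (142q_I). Setting ∂π_I/∂q_I = 0: 260 - 2q_I - (q_C + q_A) = 0.
Arcadia's first-order condition: 366 - 2q_A - (q_C + q_I) = 0.
Summing all 3 equations gives 940 − 4Q = 0, hence Q = 235.
Back-substituting: q_C = (314 − 235) = 79, q_I = (260 − 235) = 25, q_A = (366 − 235) = 131.

131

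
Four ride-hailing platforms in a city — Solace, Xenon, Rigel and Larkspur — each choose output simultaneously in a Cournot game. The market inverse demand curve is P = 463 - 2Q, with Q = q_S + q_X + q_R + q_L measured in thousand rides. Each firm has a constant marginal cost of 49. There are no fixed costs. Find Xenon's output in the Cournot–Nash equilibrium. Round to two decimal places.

41.40

A representative firm's profit is π_i = q_i(463 - 2Q) - 49q_i.
Setting ∂π_i/∂q_i = 0 with rivals' quantities fixed: 414 - 4q_i - 2·Σ_{j≠i} q_j = 0.
With identical firms every q_j equals q_i, so Σ_{j≠i} q_j = 3q_i and 414 = 10q_i, giving q_i = 207/5.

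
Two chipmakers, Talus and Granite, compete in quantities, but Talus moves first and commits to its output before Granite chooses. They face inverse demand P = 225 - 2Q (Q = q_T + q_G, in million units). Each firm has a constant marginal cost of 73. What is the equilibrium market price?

The follower Granite best-responds to any q_T: π_G = (225 - 2Q)q_G - 73q_G.
∂π_G/∂q_G = 152 - 2q_T - 4q_G = 0 gives the reaction function q_G = (152 - 2q_T)/4.
The leader anticipates this reaction. Substituting into P = 225 - 2Q gives P = 149 - q_T, so π_T = (149 - q_T)q_T - 73q_T.
Maximising: ∂π_T/∂q_T = 76 - 2q_T = 0, giving q_T = 38.
Then q_G = (152 - 2·38)/4 = 19.
Total output Q = 57, so price P = 225 - 2·57 = 111.

111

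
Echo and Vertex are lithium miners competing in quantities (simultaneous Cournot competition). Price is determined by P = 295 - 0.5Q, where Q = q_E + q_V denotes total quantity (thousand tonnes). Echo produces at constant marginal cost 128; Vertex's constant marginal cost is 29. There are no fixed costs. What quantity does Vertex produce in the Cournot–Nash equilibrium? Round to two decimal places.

Echo's profit: π_E = (295 - 0.5Q)q_E - (128q_E). Setting ∂π_E/∂q_E = 0: 167 - q_E - (1/2)(q_V) = 0.
Vertex's first-order condition: 266 - q_V - (1/2)(q_E) = 0.
Rearranging gives the reaction functions q_E = (167 - (1/2)q_V) and q_V = (266 - (1/2)q_E).
Solving the pair: q_E = 136/3, q_V = 730/3.

243.33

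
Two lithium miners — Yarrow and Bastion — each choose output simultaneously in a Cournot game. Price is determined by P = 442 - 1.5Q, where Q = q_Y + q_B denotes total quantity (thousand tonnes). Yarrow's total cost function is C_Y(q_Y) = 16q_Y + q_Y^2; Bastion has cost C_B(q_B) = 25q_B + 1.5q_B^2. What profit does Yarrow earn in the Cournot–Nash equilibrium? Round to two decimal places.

Yarrow's profit: π_Y = (442 - 1.5Q)q_Y - (16q_Y + q_Y²). Setting ∂π_Y/∂q_Y = 0: 426 - 5q_Y - (3/2)(q_B) = 0.
Bastion's profit: π_B = (442 - 1.5Q)q_B - (25q_B + (3/2)q_B²). Setting ∂π_B/∂q_B = 0: 417 - 6q_B - (3/2)(q_Y) = 0.
Rearranging gives the reaction functions q_Y = (426 - (3/2)q_B)/5 and q_B = (417 - (3/2)q_Y)/6.
Substituting one into the other gives q_Y = 69.5676 and q_B = 1928/37.
Price P = 442 - (3/2)·121.6757 = 259.4865.
Yarrow's profit: 259.4865·69.5676 - 16·69.5676 - 69.5676² = 12099.1161.

12099.12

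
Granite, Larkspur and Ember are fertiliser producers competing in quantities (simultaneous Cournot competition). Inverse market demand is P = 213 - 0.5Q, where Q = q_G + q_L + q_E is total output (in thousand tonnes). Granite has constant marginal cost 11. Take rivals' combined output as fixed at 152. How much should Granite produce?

With rivals' combined output fixed at 152, Granite's profit is π_G = (213 - (1/2)·152 - (1/2)q_G)q_G - (11q_G) = (137 - (1/2)q_G)q_G - (11q_G).
∂π_G/∂q_G = 126 - q_G = 0, so q_G = 126.

126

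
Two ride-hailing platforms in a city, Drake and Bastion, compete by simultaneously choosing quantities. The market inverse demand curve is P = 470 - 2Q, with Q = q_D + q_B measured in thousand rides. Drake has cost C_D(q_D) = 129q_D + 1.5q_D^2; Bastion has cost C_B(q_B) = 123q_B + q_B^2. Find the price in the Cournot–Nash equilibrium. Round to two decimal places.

Drake's profit: π_D = (470 - 2Q)q_D - (129q_D + (3/2)q_D²). Setting ∂π_D/∂q_D = 0: 341 - 7q_D - 2(q_B) = 0.
Bastion's profit: π_B = (470 - 2Q)q_B - (123q_B + q_B²). Setting ∂π_B/∂q_B = 0: 347 - 6q_B - 2(q_D) = 0.
Rearranging gives the reaction functions q_D = (341 - 2q_B)/7 and q_B = (347 - 2q_D)/6.
Substituting one into the other gives q_D = 676/19 and q_B = 1747/38.
Total output Q = 81.5526, so price P = 470 - 2·81.5526 = 306.8947.

306.89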